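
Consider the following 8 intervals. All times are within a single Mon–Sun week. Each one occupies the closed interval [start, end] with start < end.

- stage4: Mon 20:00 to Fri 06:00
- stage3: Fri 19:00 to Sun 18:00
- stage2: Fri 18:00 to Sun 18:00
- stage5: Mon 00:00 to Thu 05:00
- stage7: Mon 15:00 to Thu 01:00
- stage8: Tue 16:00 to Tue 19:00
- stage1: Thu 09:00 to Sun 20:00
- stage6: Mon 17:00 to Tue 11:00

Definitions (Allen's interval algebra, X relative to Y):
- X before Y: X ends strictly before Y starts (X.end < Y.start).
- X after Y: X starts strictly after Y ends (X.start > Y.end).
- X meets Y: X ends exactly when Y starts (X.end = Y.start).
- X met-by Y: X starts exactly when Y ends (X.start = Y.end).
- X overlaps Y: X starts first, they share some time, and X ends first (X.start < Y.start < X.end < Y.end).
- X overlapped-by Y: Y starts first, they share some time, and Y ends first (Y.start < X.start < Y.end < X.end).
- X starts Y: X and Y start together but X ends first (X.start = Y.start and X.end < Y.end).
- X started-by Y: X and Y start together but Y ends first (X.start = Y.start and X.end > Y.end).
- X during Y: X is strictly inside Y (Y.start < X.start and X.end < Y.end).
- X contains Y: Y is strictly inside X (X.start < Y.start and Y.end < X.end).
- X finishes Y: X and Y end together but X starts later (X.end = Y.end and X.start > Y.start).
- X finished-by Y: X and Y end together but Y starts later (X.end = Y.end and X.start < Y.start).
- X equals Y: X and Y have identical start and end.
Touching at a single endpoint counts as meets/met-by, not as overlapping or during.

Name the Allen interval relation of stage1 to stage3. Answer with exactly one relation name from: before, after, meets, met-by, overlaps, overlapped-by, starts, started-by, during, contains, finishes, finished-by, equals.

stage1 = [Thu 09:00, Sun 20:00]; stage3 = [Fri 19:00, Sun 18:00].
Compare endpoints: stage1.start < stage3.start, stage1.start < stage3.end, stage1.end > stage3.start, stage1.end > stage3.end.
That pattern is 'contains'.

contains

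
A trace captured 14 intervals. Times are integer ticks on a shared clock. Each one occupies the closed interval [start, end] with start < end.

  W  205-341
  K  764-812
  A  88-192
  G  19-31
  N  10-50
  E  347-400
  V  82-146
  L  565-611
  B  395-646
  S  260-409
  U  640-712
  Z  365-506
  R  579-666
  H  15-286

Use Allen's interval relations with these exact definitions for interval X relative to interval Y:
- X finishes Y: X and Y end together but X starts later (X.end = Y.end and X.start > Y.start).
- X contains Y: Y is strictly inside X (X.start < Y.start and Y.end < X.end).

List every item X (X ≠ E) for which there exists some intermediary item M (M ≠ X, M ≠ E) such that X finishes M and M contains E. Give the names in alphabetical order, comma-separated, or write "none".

none

Target E = [347, 400].
Intermediaries M with M contains E: S.
Via S — items with X finishes S: none.
Union: none.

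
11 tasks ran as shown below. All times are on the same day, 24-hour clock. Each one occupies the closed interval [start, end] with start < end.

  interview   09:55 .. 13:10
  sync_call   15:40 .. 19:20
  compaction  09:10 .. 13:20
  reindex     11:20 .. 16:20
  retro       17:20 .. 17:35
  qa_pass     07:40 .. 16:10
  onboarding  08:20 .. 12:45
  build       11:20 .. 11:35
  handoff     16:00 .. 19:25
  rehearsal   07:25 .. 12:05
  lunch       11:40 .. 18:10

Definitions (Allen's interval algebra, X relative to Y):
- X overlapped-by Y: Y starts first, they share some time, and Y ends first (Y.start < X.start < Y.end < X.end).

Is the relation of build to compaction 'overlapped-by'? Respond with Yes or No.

build = [11:20, 11:35], compaction = [09:10, 13:20].
Actual relation of build to compaction: during.
Asked whether 'overlapped-by' holds → No.

No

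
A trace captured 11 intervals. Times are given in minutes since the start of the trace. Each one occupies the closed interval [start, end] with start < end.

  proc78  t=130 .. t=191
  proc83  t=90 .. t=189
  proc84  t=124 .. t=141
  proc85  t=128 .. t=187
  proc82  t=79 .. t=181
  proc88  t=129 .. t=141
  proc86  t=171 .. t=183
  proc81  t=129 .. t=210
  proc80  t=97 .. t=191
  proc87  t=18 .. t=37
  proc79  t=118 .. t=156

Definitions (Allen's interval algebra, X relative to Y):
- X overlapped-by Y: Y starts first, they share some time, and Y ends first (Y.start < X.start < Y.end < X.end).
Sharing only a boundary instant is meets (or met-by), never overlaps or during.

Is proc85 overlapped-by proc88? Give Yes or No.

No

proc85 = [t=128, t=187], proc88 = [t=129, t=141].
Actual relation of proc85 to proc88: contains.
Asked whether 'overlapped-by' holds → No.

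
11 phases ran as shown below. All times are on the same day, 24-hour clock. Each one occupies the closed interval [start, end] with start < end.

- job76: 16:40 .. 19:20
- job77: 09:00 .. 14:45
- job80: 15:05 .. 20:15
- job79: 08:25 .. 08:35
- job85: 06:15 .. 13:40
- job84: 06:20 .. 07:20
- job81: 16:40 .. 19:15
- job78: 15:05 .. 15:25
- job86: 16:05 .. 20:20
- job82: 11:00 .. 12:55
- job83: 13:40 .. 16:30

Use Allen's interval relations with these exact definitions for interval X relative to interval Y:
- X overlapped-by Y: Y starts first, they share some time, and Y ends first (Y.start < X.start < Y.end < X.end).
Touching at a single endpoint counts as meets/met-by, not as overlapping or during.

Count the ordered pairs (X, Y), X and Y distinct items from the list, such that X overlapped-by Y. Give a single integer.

Checking all 110 ordered pairs for relation 'overlapped-by'; matching pairs in alphabetical order:
(job77, job85): job77 overlapped-by job85 ✓
(job80, job83): job80 overlapped-by job83 ✓
(job83, job77): job83 overlapped-by job77 ✓
(job86, job80): job86 overlapped-by job80 ✓
(job86, job83): job86 overlapped-by job83 ✓
Count: 5.

5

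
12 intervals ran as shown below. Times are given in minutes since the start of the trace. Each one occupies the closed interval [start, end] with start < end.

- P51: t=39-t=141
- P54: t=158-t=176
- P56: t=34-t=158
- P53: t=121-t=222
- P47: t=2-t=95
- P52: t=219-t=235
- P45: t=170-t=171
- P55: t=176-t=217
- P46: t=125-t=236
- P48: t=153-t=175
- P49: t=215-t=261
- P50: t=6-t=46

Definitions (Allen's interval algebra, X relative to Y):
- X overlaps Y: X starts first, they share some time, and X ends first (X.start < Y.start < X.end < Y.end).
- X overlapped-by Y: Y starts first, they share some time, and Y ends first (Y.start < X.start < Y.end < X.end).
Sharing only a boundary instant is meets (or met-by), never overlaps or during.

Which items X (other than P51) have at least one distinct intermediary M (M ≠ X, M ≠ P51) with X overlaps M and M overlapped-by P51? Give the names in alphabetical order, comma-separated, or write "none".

P53, P56

Target P51 = [t=39, t=141].
Intermediaries M with M overlapped-by P51: P46, P53.
Via P46 — items with X overlaps P46: P53, P56.
Via P53 — items with X overlaps P53: P56.
Union: P53, P56.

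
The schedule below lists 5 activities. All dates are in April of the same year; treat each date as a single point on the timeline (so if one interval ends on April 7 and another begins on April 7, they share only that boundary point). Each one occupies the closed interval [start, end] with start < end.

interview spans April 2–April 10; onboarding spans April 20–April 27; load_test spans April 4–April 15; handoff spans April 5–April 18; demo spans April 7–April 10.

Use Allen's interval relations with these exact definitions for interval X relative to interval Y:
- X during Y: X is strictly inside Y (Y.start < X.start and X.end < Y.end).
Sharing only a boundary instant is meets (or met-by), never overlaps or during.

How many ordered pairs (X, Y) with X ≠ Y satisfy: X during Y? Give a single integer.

2

Checking all 20 ordered pairs for relation 'during'; matching pairs in alphabetical order:
(demo, handoff): demo during handoff ✓
(demo, load_test): demo during load_test ✓
Count: 2.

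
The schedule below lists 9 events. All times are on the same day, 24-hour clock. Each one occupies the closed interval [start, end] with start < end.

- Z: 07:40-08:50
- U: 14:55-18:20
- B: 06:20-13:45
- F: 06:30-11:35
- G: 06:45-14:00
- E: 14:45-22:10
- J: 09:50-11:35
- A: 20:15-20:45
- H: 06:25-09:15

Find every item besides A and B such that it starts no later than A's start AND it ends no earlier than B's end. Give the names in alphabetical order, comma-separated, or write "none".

Conditions: its start is no later than A's start (X.start <= 20:15) AND its end is no earlier than B's end (X.end >= 13:45).
E: start 14:45 <= 20:15? ✓; end 22:10 >= 13:45? ✓ → yes.
F: start 06:30 <= 20:15? ✓; end 11:35 >= 13:45? ✗ → no.
G: start 06:45 <= 20:15? ✓; end 14:00 >= 13:45? ✓ → yes.
H: start 06:25 <= 20:15? ✓; end 09:15 >= 13:45? ✗ → no.
J: start 09:50 <= 20:15? ✓; end 11:35 >= 13:45? ✗ → no.
U: start 14:55 <= 20:15? ✓; end 18:20 >= 13:45? ✓ → yes.
Z: start 07:40 <= 20:15? ✓; end 08:50 >= 13:45? ✗ → no.
Result: E, G, U.

E, G, U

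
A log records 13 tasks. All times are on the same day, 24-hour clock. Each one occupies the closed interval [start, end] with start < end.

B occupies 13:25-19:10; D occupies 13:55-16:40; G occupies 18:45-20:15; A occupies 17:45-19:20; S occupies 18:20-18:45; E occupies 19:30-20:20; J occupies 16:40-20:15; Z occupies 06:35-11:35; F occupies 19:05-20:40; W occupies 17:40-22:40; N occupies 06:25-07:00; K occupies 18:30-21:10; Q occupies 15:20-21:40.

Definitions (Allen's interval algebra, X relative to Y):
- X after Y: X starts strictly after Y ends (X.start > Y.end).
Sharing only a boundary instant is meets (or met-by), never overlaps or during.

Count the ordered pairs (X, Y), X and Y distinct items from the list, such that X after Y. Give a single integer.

33

Checking all 156 ordered pairs for relation 'after'; matching pairs in alphabetical order:
(A, D): A after D ✓
(A, N): A after N ✓
(A, Z): A after Z ✓
(B, N): B after N ✓
(B, Z): B after Z ✓
(D, N): D after N ✓
(D, Z): D after Z ✓
(E, A): E after A ✓
(E, B): E after B ✓
(E, D): E after D ✓
(E, N): E after N ✓
(E, S): E after S ✓
(E, Z): E after Z ✓
(F, D): F after D ✓
(F, N): F after N ✓
(F, S): F after S ✓
(F, Z): F after Z ✓
(G, D): G after D ✓
(G, N): G after N ✓
(G, Z): G after Z ✓
(J, N): J after N ✓
(J, Z): J after Z ✓
(K, D): K after D ✓
(K, N): K after N ✓
... plus 9 further pairs not listed.
Count: 33.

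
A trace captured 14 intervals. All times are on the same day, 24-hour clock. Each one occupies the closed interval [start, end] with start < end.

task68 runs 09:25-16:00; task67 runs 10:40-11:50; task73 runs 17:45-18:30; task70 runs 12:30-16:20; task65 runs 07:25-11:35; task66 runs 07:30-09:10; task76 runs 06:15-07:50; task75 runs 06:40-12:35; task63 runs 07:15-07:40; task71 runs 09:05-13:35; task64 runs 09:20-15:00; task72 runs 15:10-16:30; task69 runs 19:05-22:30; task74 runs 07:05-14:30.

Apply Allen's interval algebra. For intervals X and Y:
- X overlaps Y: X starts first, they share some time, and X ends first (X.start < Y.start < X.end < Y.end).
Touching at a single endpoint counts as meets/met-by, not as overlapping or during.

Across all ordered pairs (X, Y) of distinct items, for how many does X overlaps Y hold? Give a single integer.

Checking all 182 ordered pairs for relation 'overlaps'; matching pairs in alphabetical order:
(task63, task65): task63 overlaps task65 ✓
(task63, task66): task63 overlaps task66 ✓
(task64, task68): task64 overlaps task68 ✓
(task64, task70): task64 overlaps task70 ✓
(task65, task64): task65 overlaps task64 ✓
(task65, task67): task65 overlaps task67 ✓
(task65, task68): task65 overlaps task68 ✓
(task65, task71): task65 overlaps task71 ✓
(task66, task71): task66 overlaps task71 ✓
(task68, task70): task68 overlaps task70 ✓
(task68, task72): task68 overlaps task72 ✓
(task70, task72): task70 overlaps task72 ✓
(task71, task64): task71 overlaps task64 ✓
(task71, task68): task71 overlaps task68 ✓
(task71, task70): task71 overlaps task70 ✓
(task74, task64): task74 overlaps task64 ✓
(task74, task68): task74 overlaps task68 ✓
(task74, task70): task74 overlaps task70 ✓
(task75, task64): task75 overlaps task64 ✓
(task75, task68): task75 overlaps task68 ✓
(task75, task70): task75 overlaps task70 ✓
(task75, task71): task75 overlaps task71 ✓
(task75, task74): task75 overlaps task74 ✓
(task76, task65): task76 overlaps task65 ✓
... plus 3 further pairs not listed.
Count: 27.

27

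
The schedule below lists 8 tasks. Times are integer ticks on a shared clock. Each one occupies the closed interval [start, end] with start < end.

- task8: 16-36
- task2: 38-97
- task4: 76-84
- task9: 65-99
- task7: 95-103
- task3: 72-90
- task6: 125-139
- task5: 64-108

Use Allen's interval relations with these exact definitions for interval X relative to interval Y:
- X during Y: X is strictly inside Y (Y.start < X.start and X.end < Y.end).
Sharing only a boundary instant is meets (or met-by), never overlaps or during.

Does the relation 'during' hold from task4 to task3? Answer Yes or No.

Yes

task4 = [76, 84], task3 = [72, 90].
Actual relation of task4 to task3: during.
Asked whether 'during' holds → Yes.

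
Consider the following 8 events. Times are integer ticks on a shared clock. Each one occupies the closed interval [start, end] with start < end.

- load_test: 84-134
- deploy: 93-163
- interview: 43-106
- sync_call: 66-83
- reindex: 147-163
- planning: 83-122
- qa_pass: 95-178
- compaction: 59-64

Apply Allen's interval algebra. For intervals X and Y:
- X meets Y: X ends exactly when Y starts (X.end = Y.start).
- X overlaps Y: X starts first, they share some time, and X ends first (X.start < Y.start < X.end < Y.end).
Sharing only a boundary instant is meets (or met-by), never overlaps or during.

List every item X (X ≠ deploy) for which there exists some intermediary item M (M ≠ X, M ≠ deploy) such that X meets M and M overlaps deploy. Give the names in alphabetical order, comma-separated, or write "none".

Target deploy = [93, 163].
Intermediaries M with M overlaps deploy: interview, load_test, planning.
Via interview — items with X meets interview: none.
Via load_test — items with X meets load_test: none.
Via planning — items with X meets planning: sync_call.
Union: sync_call.

sync_call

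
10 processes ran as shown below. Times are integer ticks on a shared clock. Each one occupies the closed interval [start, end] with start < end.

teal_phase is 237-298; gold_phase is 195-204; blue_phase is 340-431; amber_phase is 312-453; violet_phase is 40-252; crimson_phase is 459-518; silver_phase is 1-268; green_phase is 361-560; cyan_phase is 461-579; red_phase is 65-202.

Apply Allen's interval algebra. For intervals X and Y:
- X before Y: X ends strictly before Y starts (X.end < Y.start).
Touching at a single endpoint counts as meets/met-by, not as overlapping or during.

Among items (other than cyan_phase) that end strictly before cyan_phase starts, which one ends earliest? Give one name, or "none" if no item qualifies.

red_phase

Target cyan_phase = [461, 579].
amber_phase [312, 453] → before → candidate.
blue_phase [340, 431] → before → candidate.
crimson_phase [459, 518] → overlaps → excluded.
gold_phase [195, 204] → before → candidate.
green_phase [361, 560] → overlaps → excluded.
red_phase [65, 202] → before → candidate.
silver_phase [1, 268] → before → candidate.
teal_phase [237, 298] → before → candidate.
violet_phase [40, 252] → before → candidate.
Among candidates, earliest end is 202 → red_phase.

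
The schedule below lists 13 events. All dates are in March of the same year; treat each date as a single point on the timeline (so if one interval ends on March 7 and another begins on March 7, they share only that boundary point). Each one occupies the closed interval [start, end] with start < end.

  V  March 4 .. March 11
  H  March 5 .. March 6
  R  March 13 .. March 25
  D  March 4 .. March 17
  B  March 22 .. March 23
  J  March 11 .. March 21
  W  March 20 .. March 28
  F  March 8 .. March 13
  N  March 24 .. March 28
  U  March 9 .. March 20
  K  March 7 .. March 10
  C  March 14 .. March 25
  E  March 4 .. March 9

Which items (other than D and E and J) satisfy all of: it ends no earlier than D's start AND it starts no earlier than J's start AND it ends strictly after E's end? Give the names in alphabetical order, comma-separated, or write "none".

Conditions: its end is no earlier than D's start (X.end >= March 4) AND its start is no earlier than J's start (X.start >= March 11) AND its end is strictly after E's end (X.end > March 9).
B: end March 23 >= March 4? ✓; start March 22 >= March 11? ✓; end March 23 > March 9? ✓ → yes.
C: end March 25 >= March 4? ✓; start March 14 >= March 11? ✓; end March 25 > March 9? ✓ → yes.
F: end March 13 >= March 4? ✓; start March 8 >= March 11? ✗; end March 13 > March 9? ✓ → no.
H: end March 6 >= March 4? ✓; start March 5 >= March 11? ✗; end March 6 > March 9? ✗ → no.
K: end March 10 >= March 4? ✓; start March 7 >= March 11? ✗; end March 10 > March 9? ✓ → no.
N: end March 28 >= March 4? ✓; start March 24 >= March 11? ✓; end March 28 > March 9? ✓ → yes.
R: end March 25 >= March 4? ✓; start March 13 >= March 11? ✓; end March 25 > March 9? ✓ → yes.
U: end March 20 >= March 4? ✓; start March 9 >= March 11? ✗; end March 20 > March 9? ✓ → no.
V: end March 11 >= March 4? ✓; start March 4 >= March 11? ✗; end March 11 > March 9? ✓ → no.
W: end March 28 >= March 4? ✓; start March 20 >= March 11? ✓; end March 28 > March 9? ✓ → yes.
Result: B, C, N, R, W.

B, C, N, R, W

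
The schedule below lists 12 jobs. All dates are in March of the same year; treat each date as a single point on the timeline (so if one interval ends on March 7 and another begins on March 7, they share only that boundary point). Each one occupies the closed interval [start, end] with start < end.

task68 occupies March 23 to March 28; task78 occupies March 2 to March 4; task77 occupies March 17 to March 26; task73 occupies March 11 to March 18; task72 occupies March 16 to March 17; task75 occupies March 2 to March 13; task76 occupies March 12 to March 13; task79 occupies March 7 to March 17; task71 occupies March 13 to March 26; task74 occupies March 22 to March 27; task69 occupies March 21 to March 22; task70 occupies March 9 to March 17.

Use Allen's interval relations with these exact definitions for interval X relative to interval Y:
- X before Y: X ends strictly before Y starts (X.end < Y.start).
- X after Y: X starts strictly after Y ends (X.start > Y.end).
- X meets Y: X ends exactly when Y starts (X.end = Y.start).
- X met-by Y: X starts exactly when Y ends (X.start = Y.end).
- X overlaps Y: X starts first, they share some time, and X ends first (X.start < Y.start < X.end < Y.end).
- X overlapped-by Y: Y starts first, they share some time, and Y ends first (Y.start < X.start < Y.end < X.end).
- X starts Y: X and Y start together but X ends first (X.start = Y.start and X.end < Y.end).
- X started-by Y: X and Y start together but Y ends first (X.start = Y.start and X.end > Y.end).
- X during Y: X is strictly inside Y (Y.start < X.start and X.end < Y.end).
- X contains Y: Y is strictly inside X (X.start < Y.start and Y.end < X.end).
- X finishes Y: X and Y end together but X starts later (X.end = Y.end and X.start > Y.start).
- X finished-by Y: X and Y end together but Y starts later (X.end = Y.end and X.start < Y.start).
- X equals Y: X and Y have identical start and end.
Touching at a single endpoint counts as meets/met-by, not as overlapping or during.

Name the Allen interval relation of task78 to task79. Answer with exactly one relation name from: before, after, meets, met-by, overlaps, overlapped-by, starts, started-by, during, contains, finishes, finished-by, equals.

before

task78 = [March 2, March 4]; task79 = [March 7, March 17].
Compare endpoints: task78.start < task79.start, task78.start < task79.end, task78.end < task79.start, task78.end < task79.end.
That pattern is 'before'.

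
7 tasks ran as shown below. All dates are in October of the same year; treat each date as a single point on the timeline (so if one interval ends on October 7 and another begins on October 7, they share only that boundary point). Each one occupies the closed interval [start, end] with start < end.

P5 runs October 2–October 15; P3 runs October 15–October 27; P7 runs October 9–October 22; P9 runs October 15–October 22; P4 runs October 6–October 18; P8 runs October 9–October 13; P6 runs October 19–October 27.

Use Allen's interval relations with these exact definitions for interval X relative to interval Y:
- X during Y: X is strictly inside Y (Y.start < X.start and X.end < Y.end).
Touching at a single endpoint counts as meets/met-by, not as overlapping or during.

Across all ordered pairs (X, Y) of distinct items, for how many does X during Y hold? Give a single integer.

2

Checking all 42 ordered pairs for relation 'during'; matching pairs in alphabetical order:
(P8, P4): P8 during P4 ✓
(P8, P5): P8 during P5 ✓
Count: 2.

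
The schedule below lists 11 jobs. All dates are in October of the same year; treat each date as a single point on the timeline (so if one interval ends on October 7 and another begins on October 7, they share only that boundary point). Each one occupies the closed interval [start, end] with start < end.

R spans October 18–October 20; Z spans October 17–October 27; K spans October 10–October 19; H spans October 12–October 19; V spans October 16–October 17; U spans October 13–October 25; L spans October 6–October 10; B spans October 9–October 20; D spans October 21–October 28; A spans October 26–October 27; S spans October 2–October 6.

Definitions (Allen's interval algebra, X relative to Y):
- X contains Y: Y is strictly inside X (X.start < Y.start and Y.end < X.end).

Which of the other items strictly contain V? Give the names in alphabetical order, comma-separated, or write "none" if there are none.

Target V = [October 16, October 17].
A [October 26, October 27] → after → no.
B [October 9, October 20] → contains → yes.
D [October 21, October 28] → after → no.
H [October 12, October 19] → contains → yes.
K [October 10, October 19] → contains → yes.
L [October 6, October 10] → before → no.
R [October 18, October 20] → after → no.
S [October 2, October 6] → before → no.
U [October 13, October 25] → contains → yes.
Z [October 17, October 27] → met-by → no.
Result: B, H, K, U.

B, H, K, U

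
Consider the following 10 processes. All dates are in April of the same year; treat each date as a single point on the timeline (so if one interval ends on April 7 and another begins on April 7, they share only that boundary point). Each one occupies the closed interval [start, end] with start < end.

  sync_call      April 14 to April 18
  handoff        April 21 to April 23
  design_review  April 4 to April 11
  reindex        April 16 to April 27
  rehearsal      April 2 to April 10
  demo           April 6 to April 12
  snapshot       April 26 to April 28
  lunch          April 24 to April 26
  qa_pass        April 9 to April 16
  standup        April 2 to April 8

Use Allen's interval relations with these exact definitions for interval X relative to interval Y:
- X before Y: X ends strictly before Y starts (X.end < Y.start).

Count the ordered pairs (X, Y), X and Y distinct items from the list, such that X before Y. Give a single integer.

Checking all 90 ordered pairs for relation 'before'; matching pairs in alphabetical order:
(demo, handoff): demo before handoff ✓
(demo, lunch): demo before lunch ✓
(demo, reindex): demo before reindex ✓
(demo, snapshot): demo before snapshot ✓
(demo, sync_call): demo before sync_call ✓
(design_review, handoff): design_review before handoff ✓
(design_review, lunch): design_review before lunch ✓
(design_review, reindex): design_review before reindex ✓
(design_review, snapshot): design_review before snapshot ✓
(design_review, sync_call): design_review before sync_call ✓
(handoff, lunch): handoff before lunch ✓
(handoff, snapshot): handoff before snapshot ✓
(qa_pass, handoff): qa_pass before handoff ✓
(qa_pass, lunch): qa_pass before lunch ✓
(qa_pass, snapshot): qa_pass before snapshot ✓
(rehearsal, handoff): rehearsal before handoff ✓
(rehearsal, lunch): rehearsal before lunch ✓
(rehearsal, reindex): rehearsal before reindex ✓
(rehearsal, snapshot): rehearsal before snapshot ✓
(rehearsal, sync_call): rehearsal before sync_call ✓
(standup, handoff): standup before handoff ✓
(standup, lunch): standup before lunch ✓
(standup, qa_pass): standup before qa_pass ✓
(standup, reindex): standup before reindex ✓
... plus 5 further pairs not listed.
Count: 29.

29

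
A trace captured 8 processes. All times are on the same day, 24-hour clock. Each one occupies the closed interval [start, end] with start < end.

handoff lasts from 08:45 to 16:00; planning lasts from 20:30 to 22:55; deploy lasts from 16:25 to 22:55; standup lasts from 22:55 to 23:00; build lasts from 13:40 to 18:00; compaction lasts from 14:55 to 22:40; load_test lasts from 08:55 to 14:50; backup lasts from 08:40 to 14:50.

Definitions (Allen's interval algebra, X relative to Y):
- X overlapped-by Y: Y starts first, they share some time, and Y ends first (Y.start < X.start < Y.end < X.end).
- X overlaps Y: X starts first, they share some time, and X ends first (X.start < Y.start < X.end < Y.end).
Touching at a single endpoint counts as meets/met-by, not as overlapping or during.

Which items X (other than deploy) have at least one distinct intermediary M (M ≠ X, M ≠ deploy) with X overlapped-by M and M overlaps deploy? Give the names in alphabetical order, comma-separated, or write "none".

compaction, planning

Target deploy = [16:25, 22:55].
Intermediaries M with M overlaps deploy: build, compaction.
Via build — items with X overlapped-by build: compaction.
Via compaction — items with X overlapped-by compaction: planning.
Union: compaction, planning.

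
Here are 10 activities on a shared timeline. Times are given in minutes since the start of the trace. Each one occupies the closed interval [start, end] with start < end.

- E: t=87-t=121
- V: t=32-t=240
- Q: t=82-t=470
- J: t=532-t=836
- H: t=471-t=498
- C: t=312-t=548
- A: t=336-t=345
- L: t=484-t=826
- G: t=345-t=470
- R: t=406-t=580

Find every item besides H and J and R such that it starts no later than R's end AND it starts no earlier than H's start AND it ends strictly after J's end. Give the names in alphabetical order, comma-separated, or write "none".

none

Conditions: its start is no later than R's end (X.start <= t=580) AND its start is no earlier than H's start (X.start >= t=471) AND its end is strictly after J's end (X.end > t=836).
A: start t=336 <= t=580? ✓; start t=336 >= t=471? ✗; end t=345 > t=836? ✗ → no.
C: start t=312 <= t=580? ✓; start t=312 >= t=471? ✗; end t=548 > t=836? ✗ → no.
E: start t=87 <= t=580? ✓; start t=87 >= t=471? ✗; end t=121 > t=836? ✗ → no.
G: start t=345 <= t=580? ✓; start t=345 >= t=471? ✗; end t=470 > t=836? ✗ → no.
L: start t=484 <= t=580? ✓; start t=484 >= t=471? ✓; end t=826 > t=836? ✗ → no.
Q: start t=82 <= t=580? ✓; start t=82 >= t=471? ✗; end t=470 > t=836? ✗ → no.
V: start t=32 <= t=580? ✓; start t=32 >= t=471? ✗; end t=240 > t=836? ✗ → no.
Result: none.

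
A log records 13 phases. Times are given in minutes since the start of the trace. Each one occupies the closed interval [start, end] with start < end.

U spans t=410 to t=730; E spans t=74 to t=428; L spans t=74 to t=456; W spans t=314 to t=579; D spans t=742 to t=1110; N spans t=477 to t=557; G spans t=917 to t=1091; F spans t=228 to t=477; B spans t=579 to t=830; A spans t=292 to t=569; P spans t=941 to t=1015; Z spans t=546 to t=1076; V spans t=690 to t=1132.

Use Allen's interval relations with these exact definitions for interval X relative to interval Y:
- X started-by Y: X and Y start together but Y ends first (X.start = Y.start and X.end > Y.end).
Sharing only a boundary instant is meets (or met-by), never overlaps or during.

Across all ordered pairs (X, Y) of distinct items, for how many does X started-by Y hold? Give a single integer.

Checking all 156 ordered pairs for relation 'started-by'; matching pairs in alphabetical order:
(L, E): L started-by E ✓
Count: 1.

1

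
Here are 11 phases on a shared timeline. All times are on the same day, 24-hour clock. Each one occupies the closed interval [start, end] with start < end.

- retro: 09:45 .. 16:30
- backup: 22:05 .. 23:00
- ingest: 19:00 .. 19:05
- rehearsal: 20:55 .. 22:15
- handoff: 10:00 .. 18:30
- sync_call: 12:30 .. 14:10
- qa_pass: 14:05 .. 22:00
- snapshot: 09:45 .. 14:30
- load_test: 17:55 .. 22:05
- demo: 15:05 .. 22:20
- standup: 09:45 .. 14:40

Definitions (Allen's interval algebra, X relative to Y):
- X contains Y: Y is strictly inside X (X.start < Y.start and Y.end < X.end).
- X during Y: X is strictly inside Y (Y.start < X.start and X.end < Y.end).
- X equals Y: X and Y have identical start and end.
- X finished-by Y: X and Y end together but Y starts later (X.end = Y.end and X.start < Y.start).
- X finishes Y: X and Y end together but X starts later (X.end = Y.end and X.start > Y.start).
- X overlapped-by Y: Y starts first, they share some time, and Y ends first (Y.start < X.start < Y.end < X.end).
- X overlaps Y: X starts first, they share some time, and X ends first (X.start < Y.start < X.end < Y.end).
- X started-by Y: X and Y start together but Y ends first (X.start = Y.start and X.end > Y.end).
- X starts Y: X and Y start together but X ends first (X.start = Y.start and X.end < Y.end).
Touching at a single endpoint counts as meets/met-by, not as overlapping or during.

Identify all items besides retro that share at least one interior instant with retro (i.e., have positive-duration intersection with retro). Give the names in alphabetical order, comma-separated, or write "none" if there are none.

Target retro = [09:45, 16:30].
backup [22:05, 23:00] → after → no.
demo [15:05, 22:20] → overlapped-by → yes.
handoff [10:00, 18:30] → overlapped-by → yes.
ingest [19:00, 19:05] → after → no.
load_test [17:55, 22:05] → after → no.
qa_pass [14:05, 22:00] → overlapped-by → yes.
rehearsal [20:55, 22:15] → after → no.
snapshot [09:45, 14:30] → starts → yes.
standup [09:45, 14:40] → starts → yes.
sync_call [12:30, 14:10] → during → yes.
Result: demo, handoff, qa_pass, snapshot, standup, sync_call.

demo, handoff, qa_pass, snapshot, standup, sync_call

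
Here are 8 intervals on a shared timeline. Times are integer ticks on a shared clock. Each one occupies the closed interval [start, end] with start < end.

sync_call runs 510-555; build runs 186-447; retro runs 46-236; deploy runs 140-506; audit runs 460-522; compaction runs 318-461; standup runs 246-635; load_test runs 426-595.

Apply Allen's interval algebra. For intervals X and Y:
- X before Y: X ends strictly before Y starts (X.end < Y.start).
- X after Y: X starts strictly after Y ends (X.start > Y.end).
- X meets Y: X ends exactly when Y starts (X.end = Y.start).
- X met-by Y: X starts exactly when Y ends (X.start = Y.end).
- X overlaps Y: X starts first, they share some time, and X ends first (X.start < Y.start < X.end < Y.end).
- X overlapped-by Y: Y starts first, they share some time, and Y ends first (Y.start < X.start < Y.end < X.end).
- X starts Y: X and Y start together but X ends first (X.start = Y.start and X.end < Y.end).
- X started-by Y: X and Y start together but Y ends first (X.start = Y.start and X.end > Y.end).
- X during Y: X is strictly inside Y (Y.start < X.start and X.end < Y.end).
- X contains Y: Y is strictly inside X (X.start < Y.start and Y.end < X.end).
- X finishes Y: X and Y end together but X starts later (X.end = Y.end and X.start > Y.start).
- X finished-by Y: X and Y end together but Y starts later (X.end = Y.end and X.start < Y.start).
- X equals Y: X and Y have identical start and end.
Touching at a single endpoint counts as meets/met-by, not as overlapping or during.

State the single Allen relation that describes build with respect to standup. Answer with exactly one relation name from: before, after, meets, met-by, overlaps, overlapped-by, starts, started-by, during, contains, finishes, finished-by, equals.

overlaps

build = [186, 447]; standup = [246, 635].
Compare endpoints: build.start < standup.start, build.start < standup.end, build.end > standup.start, build.end < standup.end.
That pattern is 'overlaps'.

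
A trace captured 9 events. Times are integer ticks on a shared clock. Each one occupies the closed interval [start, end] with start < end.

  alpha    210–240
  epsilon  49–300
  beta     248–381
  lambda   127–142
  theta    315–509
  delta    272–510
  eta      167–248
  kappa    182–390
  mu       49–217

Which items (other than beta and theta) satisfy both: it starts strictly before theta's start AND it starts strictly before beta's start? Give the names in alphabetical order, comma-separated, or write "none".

alpha, epsilon, eta, kappa, lambda, mu

Conditions: its start is strictly before theta's start (X.start < 315) AND its start is strictly before beta's start (X.start < 248).
alpha: start 210 < 315? ✓; start 210 < 248? ✓ → yes.
delta: start 272 < 315? ✓; start 272 < 248? ✗ → no.
epsilon: start 49 < 315? ✓; start 49 < 248? ✓ → yes.
eta: start 167 < 315? ✓; start 167 < 248? ✓ → yes.
kappa: start 182 < 315? ✓; start 182 < 248? ✓ → yes.
lambda: start 127 < 315? ✓; start 127 < 248? ✓ → yes.
mu: start 49 < 315? ✓; start 49 < 248? ✓ → yes.
Result: alpha, epsilon, eta, kappa, lambda, mu.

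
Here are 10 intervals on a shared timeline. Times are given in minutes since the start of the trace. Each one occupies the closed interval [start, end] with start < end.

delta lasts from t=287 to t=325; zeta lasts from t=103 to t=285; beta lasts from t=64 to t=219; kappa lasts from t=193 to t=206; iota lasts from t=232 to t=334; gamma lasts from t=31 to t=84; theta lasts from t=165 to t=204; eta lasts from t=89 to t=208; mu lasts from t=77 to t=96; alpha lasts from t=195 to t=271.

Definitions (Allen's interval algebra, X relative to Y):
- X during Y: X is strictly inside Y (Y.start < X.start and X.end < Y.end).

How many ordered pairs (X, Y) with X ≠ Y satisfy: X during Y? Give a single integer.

Checking all 90 ordered pairs for relation 'during'; matching pairs in alphabetical order:
(alpha, zeta): alpha during zeta ✓
(delta, iota): delta during iota ✓
(eta, beta): eta during beta ✓
(kappa, beta): kappa during beta ✓
(kappa, eta): kappa during eta ✓
(kappa, zeta): kappa during zeta ✓
(mu, beta): mu during beta ✓
(theta, beta): theta during beta ✓
(theta, eta): theta during eta ✓
(theta, zeta): theta during zeta ✓
Count: 10.

10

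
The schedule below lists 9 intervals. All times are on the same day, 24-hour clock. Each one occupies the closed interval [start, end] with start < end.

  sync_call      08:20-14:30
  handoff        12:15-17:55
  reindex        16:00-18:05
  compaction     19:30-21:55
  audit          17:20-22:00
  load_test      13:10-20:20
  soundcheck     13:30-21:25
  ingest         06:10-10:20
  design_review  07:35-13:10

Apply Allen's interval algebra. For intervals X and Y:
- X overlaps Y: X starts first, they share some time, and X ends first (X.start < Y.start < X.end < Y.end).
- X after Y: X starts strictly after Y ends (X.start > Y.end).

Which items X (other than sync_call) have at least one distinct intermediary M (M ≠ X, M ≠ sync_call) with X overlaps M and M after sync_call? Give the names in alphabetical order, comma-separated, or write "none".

Target sync_call = [08:20, 14:30].
Intermediaries M with M after sync_call: audit, compaction, reindex.
Via audit — items with X overlaps audit: handoff, load_test, reindex, soundcheck.
Via compaction — items with X overlaps compaction: load_test, soundcheck.
Via reindex — items with X overlaps reindex: handoff.
Union: handoff, load_test, reindex, soundcheck.

handoff, load_test, reindex, soundcheck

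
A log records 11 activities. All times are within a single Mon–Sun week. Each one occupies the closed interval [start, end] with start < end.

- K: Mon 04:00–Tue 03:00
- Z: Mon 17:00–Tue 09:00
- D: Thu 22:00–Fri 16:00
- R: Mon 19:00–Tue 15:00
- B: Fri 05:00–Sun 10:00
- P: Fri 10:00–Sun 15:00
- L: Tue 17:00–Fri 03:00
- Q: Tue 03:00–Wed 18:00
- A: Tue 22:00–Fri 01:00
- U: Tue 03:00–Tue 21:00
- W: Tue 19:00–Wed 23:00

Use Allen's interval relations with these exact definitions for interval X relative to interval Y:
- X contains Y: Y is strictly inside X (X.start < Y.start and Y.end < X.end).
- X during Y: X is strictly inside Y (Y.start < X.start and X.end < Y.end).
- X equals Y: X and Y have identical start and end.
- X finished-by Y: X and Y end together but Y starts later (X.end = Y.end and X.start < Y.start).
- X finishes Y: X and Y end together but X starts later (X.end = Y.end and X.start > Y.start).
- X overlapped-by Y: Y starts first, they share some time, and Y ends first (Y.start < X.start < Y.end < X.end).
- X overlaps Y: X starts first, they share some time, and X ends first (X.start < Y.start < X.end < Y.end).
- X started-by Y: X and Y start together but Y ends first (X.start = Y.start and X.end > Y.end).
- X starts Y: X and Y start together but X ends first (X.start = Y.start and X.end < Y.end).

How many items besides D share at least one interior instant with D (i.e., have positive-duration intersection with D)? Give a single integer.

Target D = [Thu 22:00, Fri 16:00].
A [Tue 22:00, Fri 01:00] → overlaps → counts.
B [Fri 05:00, Sun 10:00] → overlapped-by → counts.
K [Mon 04:00, Tue 03:00] → before → no.
L [Tue 17:00, Fri 03:00] → overlaps → counts.
P [Fri 10:00, Sun 15:00] → overlapped-by → counts.
Q [Tue 03:00, Wed 18:00] → before → no.
R [Mon 19:00, Tue 15:00] → before → no.
U [Tue 03:00, Tue 21:00] → before → no.
W [Tue 19:00, Wed 23:00] → before → no.
Z [Mon 17:00, Tue 09:00] → before → no.
Total: 4.

4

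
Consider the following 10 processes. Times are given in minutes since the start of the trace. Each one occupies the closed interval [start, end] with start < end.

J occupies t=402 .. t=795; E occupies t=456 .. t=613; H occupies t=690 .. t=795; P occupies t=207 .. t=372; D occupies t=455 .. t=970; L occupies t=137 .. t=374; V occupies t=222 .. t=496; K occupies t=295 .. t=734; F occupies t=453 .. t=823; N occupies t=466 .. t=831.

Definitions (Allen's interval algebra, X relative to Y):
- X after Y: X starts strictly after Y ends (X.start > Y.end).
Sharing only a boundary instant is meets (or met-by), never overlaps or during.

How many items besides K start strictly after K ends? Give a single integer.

0

Target K = [t=295, t=734].
D [t=455, t=970] → overlapped-by → no.
E [t=456, t=613] → during → no.
F [t=453, t=823] → overlapped-by → no.
H [t=690, t=795] → overlapped-by → no.
J [t=402, t=795] → overlapped-by → no.
L [t=137, t=374] → overlaps → no.
N [t=466, t=831] → overlapped-by → no.
P [t=207, t=372] → overlaps → no.
V [t=222, t=496] → overlaps → no.
Total: 0.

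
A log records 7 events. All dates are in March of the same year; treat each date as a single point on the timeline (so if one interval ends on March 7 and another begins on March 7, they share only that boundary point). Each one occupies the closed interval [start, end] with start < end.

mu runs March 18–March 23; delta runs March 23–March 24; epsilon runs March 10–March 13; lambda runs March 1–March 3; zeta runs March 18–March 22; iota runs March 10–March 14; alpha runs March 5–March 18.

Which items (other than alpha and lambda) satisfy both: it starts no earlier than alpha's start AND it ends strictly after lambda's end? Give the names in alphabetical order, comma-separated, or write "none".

delta, epsilon, iota, mu, zeta

Conditions: its start is no earlier than alpha's start (X.start >= March 5) AND its end is strictly after lambda's end (X.end > March 3).
delta: start March 23 >= March 5? ✓; end March 24 > March 3? ✓ → yes.
epsilon: start March 10 >= March 5? ✓; end March 13 > March 3? ✓ → yes.
iota: start March 10 >= March 5? ✓; end March 14 > March 3? ✓ → yes.
mu: start March 18 >= March 5? ✓; end March 23 > March 3? ✓ → yes.
zeta: start March 18 >= March 5? ✓; end March 22 > March 3? ✓ → yes.
Result: delta, epsilon, iota, mu, zeta.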